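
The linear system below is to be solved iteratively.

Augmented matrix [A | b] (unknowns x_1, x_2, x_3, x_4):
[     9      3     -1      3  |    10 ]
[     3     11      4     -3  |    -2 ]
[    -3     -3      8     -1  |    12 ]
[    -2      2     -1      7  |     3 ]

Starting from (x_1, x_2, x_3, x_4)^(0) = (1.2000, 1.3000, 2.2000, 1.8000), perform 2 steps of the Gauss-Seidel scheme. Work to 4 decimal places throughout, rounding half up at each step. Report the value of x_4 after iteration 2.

1.2554

Iteration 1:
  x_1 = (10 - (3)·1.3000 - (-1)·2.2000 - (3)·1.8000) / (9) = 0.3222
  x_2 = (-2 - (3)·0.3222 - (4)·2.2000 - (-3)·1.8000) / (11) = -0.5788
  x_3 = (12 - (-3)·0.3222 - (-3)·-0.5788 - (-1)·1.8000) / (8) = 1.6288
  x_4 = (3 - (-2)·0.3222 - (2)·-0.5788 - (-1)·1.6288) / (7) = 0.9187
Iteration 2:
  x_1 = (10 - (3)·-0.5788 - (-1)·1.6288 - (3)·0.9187) / (9) = 1.1788
  x_2 = (-2 - (3)·1.1788 - (4)·1.6288 - (-3)·0.9187) / (11) = -0.8450
  x_3 = (12 - (-3)·1.1788 - (-3)·-0.8450 - (-1)·0.9187) / (8) = 1.7400
  x_4 = (3 - (-2)·1.1788 - (2)·-0.8450 - (-1)·1.7400) / (7) = 1.2554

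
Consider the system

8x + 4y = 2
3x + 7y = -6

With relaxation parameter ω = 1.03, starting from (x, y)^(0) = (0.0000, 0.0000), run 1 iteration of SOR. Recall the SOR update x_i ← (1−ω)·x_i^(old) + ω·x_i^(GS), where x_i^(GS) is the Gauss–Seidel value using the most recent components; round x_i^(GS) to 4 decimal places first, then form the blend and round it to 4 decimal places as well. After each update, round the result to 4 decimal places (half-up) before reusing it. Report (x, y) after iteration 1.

Iteration 1:
  x: GS value = (2 - (4)·0.0000) / (8) = 0.2500;  x ← (1−ω)·0.0000 + ω·0.2500 = 0.2575
  y: GS value = (-6 - (3)·0.2575) / (7) = -0.9675;  y ← (1−ω)·0.0000 + ω·-0.9675 = -0.9965

(0.2575, -0.9965)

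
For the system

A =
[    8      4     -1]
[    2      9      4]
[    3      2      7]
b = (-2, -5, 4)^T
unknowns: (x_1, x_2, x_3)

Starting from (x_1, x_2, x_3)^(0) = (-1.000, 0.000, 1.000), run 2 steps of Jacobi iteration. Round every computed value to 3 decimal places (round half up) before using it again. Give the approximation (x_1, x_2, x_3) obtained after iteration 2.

Iteration 1:
  x_1 = (-2 - (4)·0.000 - (-1)·1.000) / (8) = -0.125
  x_2 = (-5 - (2)·-1.000 - (4)·1.000) / (9) = -0.778
  x_3 = (4 - (3)·-1.000 - (2)·0.000) / (7) = 1.000
Iteration 2:
  x_1 = (-2 - (4)·-0.778 - (-1)·1.000) / (8) = 0.264
  x_2 = (-5 - (2)·-0.125 - (4)·1.000) / (9) = -0.972
  x_3 = (4 - (3)·-0.125 - (2)·-0.778) / (7) = 0.847

(0.264, -0.972, 0.847)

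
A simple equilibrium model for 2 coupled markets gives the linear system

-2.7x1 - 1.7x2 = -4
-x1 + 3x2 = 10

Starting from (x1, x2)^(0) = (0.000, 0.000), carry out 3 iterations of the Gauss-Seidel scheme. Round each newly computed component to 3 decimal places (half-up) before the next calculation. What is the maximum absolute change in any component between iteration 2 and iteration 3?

Iteration 1:
  x1 = (-4 - (-1.7)·0.000) / (-2.7) = 1.481
  x2 = (10 - (-1)·1.481) / (3) = 3.827
Iteration 2:
  x1 = (-4 - (-1.7)·3.827) / (-2.7) = -0.928
  x2 = (10 - (-1)·-0.928) / (3) = 3.024
Iteration 3:
  x1 = (-4 - (-1.7)·3.024) / (-2.7) = -0.423
  x2 = (10 - (-1)·-0.423) / (3) = 3.192
Change: (0.505, 0.168) → max |·| = 0.505

0.505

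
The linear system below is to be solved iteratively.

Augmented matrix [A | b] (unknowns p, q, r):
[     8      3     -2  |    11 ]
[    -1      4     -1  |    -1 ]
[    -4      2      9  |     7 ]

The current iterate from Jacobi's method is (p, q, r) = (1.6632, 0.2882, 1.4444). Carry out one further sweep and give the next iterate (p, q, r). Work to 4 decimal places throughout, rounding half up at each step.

(1.6280, 0.5269, 1.4529)

One sweep:
  p = (11 - (3)·0.2882 - (-2)·1.4444) / (8) = 1.6280
  q = (-1 - (-1)·1.6632 - (-1)·1.4444) / (4) = 0.5269
  r = (7 - (-4)·1.6632 - (2)·0.2882) / (9) = 1.4529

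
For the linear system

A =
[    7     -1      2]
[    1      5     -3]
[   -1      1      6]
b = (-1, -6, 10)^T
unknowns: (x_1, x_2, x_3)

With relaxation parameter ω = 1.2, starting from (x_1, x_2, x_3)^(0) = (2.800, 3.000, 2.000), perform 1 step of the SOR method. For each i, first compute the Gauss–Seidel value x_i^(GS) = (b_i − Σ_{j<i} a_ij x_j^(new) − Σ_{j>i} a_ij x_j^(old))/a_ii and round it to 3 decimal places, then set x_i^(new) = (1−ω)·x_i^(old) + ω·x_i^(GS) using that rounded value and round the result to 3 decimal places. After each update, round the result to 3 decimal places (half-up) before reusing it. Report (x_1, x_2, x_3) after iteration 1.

Iteration 1:
  x_1: GS value = (-1 - (-1)·3.000 - (2)·2.000) / (7) = -0.286;  x_1 ← (1−ω)·2.800 + ω·-0.286 = -0.903
  x_2: GS value = (-6 - (1)·-0.903 - (-3)·2.000) / (5) = 0.181;  x_2 ← (1−ω)·3.000 + ω·0.181 = -0.383
  x_3: GS value = (10 - (-1)·-0.903 - (1)·-0.383) / (6) = 1.580;  x_3 ← (1−ω)·2.000 + ω·1.580 = 1.496

(-0.903, -0.383, 1.496)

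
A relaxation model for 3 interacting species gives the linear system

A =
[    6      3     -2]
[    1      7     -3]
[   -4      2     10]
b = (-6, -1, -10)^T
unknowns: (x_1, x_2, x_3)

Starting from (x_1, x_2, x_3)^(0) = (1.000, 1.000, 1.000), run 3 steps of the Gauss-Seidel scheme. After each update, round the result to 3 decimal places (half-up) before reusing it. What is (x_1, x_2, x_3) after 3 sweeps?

Iteration 1:
  x_1 = (-6 - (3)·1.000 - (-2)·1.000) / (6) = -1.167
  x_2 = (-1 - (1)·-1.167 - (-3)·1.000) / (7) = 0.452
  x_3 = (-10 - (-4)·-1.167 - (2)·0.452) / (10) = -1.557
Iteration 2:
  x_1 = (-6 - (3)·0.452 - (-2)·-1.557) / (6) = -1.745
  x_2 = (-1 - (1)·-1.745 - (-3)·-1.557) / (7) = -0.561
  x_3 = (-10 - (-4)·-1.745 - (2)·-0.561) / (10) = -1.586
Iteration 3:
  x_1 = (-6 - (3)·-0.561 - (-2)·-1.586) / (6) = -1.248
  x_2 = (-1 - (1)·-1.248 - (-3)·-1.586) / (7) = -0.644
  x_3 = (-10 - (-4)·-1.248 - (2)·-0.644) / (10) = -1.370

(-1.248, -0.644, -1.370)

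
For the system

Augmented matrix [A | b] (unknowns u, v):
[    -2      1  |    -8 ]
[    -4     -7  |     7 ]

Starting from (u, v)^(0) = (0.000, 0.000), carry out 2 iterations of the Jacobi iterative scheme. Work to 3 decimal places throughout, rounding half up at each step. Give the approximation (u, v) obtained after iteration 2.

Iteration 1:
  u = (-8 - (1)·0.000) / (-2) = 4.000
  v = (7 - (-4)·0.000) / (-7) = -1.000
Iteration 2:
  u = (-8 - (1)·-1.000) / (-2) = 3.500
  v = (7 - (-4)·4.000) / (-7) = -3.286

(3.500, -3.286)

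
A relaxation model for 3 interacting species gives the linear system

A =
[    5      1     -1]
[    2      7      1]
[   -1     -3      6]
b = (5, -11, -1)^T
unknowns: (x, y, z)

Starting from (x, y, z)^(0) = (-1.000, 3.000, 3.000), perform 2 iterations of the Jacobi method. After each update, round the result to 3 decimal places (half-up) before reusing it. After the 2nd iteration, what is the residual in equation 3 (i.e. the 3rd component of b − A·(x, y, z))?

Iteration 1:
  x = (5 - (1)·3.000 - (-1)·3.000) / (5) = 1.000
  y = (-11 - (2)·-1.000 - (1)·3.000) / (7) = -1.714
  z = (-1 - (-1)·-1.000 - (-3)·3.000) / (6) = 1.167
Iteration 2:
  x = (5 - (1)·-1.714 - (-1)·1.167) / (5) = 1.576
  y = (-11 - (2)·1.000 - (1)·1.167) / (7) = -2.024
  z = (-1 - (-1)·1.000 - (-3)·-1.714) / (6) = -0.857
Residual b − A·x = (-1.713, 0.873, -0.354)

-0.354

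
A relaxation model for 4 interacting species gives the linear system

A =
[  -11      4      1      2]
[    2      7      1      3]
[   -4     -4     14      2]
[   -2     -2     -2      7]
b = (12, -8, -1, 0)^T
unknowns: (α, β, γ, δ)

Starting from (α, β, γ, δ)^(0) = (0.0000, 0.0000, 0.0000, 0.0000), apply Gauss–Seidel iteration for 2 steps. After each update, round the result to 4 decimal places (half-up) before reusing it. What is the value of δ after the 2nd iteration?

-0.6787

Iteration 1:
  α = (12 - (4)·0.0000 - (1)·0.0000 - (2)·0.0000) / (-11) = -1.0909
  β = (-8 - (2)·-1.0909 - (1)·0.0000 - (3)·0.0000) / (7) = -0.8312
  γ = (-1 - (-4)·-1.0909 - (-4)·-0.8312 - (2)·0.0000) / (14) = -0.6206
  δ = (0 - (-2)·-1.0909 - (-2)·-0.8312 - (-2)·-0.6206) / (7) = -0.7265
Iteration 2:
  α = (12 - (4)·-0.8312 - (1)·-0.6206 - (2)·-0.7265) / (-11) = -1.5817
  β = (-8 - (2)·-1.5817 - (1)·-0.6206 - (3)·-0.7265) / (7) = -0.2909
  γ = (-1 - (-4)·-1.5817 - (-4)·-0.2909 - (2)·-0.7265) / (14) = -0.5027
  δ = (0 - (-2)·-1.5817 - (-2)·-0.2909 - (-2)·-0.5027) / (7) = -0.6787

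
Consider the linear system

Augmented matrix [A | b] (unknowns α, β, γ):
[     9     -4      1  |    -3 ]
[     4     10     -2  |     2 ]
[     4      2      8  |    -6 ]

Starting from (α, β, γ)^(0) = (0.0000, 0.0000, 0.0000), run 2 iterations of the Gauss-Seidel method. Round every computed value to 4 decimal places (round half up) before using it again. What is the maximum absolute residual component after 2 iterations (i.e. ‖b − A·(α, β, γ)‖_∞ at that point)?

0.8335

Iteration 1:
  α = (-3 - (-4)·0.0000 - (1)·0.0000) / (9) = -0.3333
  β = (2 - (4)·-0.3333 - (-2)·0.0000) / (10) = 0.3333
  γ = (-6 - (4)·-0.3333 - (2)·0.3333) / (8) = -0.6667
Iteration 2:
  α = (-3 - (-4)·0.3333 - (1)·-0.6667) / (9) = -0.1111
  β = (2 - (4)·-0.1111 - (-2)·-0.6667) / (10) = 0.1111
  γ = (-6 - (4)·-0.1111 - (2)·0.1111) / (8) = -0.7222
Residual b − A·x = (-0.8335, -0.1110, -0.0002); ∞-norm = 0.8335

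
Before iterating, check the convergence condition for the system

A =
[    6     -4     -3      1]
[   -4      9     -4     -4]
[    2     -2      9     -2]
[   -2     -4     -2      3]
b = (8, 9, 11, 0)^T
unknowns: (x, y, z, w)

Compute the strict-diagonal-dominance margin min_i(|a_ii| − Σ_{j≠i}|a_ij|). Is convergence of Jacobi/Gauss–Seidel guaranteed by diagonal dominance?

row 1: |6| − (4+3+1) = -2
row 2: |9| − (4+4+4) = -3
row 3: |9| − (2+2+2) = 3
row 4: |3| − (2+4+2) = -5
minimum over rows = -5 → not strictly diagonally dominant

-5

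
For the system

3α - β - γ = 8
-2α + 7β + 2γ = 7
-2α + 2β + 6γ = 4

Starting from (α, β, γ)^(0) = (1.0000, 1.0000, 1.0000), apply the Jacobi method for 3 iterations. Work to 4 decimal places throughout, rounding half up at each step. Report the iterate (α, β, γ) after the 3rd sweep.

Iteration 1:
  α = (8 - (-1)·1.0000 - (-1)·1.0000) / (3) = 3.3333
  β = (7 - (-2)·1.0000 - (2)·1.0000) / (7) = 1.0000
  γ = (4 - (-2)·1.0000 - (2)·1.0000) / (6) = 0.6667
Iteration 2:
  α = (8 - (-1)·1.0000 - (-1)·0.6667) / (3) = 3.2222
  β = (7 - (-2)·3.3333 - (2)·0.6667) / (7) = 1.7619
  γ = (4 - (-2)·3.3333 - (2)·1.0000) / (6) = 1.4444
Iteration 3:
  α = (8 - (-1)·1.7619 - (-1)·1.4444) / (3) = 3.7354
  β = (7 - (-2)·3.2222 - (2)·1.4444) / (7) = 1.5079
  γ = (4 - (-2)·3.2222 - (2)·1.7619) / (6) = 1.1534

(3.7354, 1.5079, 1.1534)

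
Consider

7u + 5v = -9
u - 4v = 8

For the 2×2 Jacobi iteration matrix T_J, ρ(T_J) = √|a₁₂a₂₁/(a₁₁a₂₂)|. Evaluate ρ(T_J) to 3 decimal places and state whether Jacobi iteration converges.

0.423

a₁₂a₂₁/(a₁₁a₂₂) = (5)·(1) / ((7)·(-4)) = -0.178571
ρ = √|-0.178571| = √0.178571 = 0.423
ρ < 1, so Jacobi converges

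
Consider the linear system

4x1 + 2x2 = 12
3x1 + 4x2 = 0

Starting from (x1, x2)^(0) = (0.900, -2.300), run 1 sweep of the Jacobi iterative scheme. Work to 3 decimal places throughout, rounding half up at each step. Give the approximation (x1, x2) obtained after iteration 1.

Iteration 1:
  x1 = (12 - (2)·-2.300) / (4) = 4.150
  x2 = (0 - (3)·0.900) / (4) = -0.675

(4.150, -0.675)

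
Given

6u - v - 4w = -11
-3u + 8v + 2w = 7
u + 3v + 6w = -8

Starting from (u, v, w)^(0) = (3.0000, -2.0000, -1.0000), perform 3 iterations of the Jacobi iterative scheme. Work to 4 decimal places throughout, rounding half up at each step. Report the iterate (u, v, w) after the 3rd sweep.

(-3.1539, 0.6163, -1.0081)

Iteration 1:
  u = (-11 - (-1)·-2.0000 - (-4)·-1.0000) / (6) = -2.8333
  v = (7 - (-3)·3.0000 - (2)·-1.0000) / (8) = 2.2500
  w = (-8 - (1)·3.0000 - (3)·-2.0000) / (6) = -0.8333
Iteration 2:
  u = (-11 - (-1)·2.2500 - (-4)·-0.8333) / (6) = -2.0139
  v = (7 - (-3)·-2.8333 - (2)·-0.8333) / (8) = 0.0208
  w = (-8 - (1)·-2.8333 - (3)·2.2500) / (6) = -1.9861
Iteration 3:
  u = (-11 - (-1)·0.0208 - (-4)·-1.9861) / (6) = -3.1539
  v = (7 - (-3)·-2.0139 - (2)·-1.9861) / (8) = 0.6163
  w = (-8 - (1)·-2.0139 - (3)·0.0208) / (6) = -1.0081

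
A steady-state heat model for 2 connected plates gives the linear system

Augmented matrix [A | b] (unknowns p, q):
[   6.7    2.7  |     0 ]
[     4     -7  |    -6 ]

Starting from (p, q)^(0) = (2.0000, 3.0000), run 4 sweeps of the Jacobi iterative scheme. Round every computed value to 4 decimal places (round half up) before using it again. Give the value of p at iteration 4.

Iteration 1:
  p = (0 - (2.7)·3.0000) / (6.7) = -1.2090
  q = (-6 - (4)·2.0000) / (-7) = 2.0000
Iteration 2:
  p = (0 - (2.7)·2.0000) / (6.7) = -0.8060
  q = (-6 - (4)·-1.2090) / (-7) = 0.1663
Iteration 3:
  p = (0 - (2.7)·0.1663) / (6.7) = -0.0670
  q = (-6 - (4)·-0.8060) / (-7) = 0.3966
Iteration 4:
  p = (0 - (2.7)·0.3966) / (6.7) = -0.1598
  q = (-6 - (4)·-0.0670) / (-7) = 0.8189

-0.1598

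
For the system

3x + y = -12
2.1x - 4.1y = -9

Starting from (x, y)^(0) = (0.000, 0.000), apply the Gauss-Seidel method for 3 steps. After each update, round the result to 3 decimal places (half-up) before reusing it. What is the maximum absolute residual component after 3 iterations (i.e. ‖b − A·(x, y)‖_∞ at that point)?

Iteration 1:
  x = (-12 - (1)·0.000) / (3) = -4.000
  y = (-9 - (2.1)·-4.000) / (-4.1) = 0.146
Iteration 2:
  x = (-12 - (1)·0.146) / (3) = -4.049
  y = (-9 - (2.1)·-4.049) / (-4.1) = 0.121
Iteration 3:
  x = (-12 - (1)·0.121) / (3) = -4.040
  y = (-9 - (2.1)·-4.040) / (-4.1) = 0.126
Residual b − A·x = (-0.006, 0.001); ∞-norm = 0.006

0.006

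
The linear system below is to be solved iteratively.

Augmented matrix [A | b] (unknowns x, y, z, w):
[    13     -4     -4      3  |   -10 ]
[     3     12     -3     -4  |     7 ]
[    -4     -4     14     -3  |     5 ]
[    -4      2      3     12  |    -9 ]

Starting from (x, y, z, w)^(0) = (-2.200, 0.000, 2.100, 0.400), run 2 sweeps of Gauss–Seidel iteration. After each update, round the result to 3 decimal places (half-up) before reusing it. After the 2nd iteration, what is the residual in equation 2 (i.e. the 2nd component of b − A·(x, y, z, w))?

0.078

Iteration 1:
  x = (-10 - (-4)·0.000 - (-4)·2.100 - (3)·0.400) / (13) = -0.215
  y = (7 - (3)·-0.215 - (-3)·2.100 - (-4)·0.400) / (12) = 1.295
  z = (5 - (-4)·-0.215 - (-4)·1.295 - (-3)·0.400) / (14) = 0.751
  w = (-9 - (-4)·-0.215 - (2)·1.295 - (3)·0.751) / (12) = -1.225
Iteration 2:
  x = (-10 - (-4)·1.295 - (-4)·0.751 - (3)·-1.225) / (13) = 0.143
  y = (7 - (3)·0.143 - (-3)·0.751 - (-4)·-1.225) / (12) = 0.327
  z = (5 - (-4)·0.143 - (-4)·0.327 - (-3)·-1.225) / (14) = 0.229
  w = (-9 - (-4)·0.143 - (2)·0.327 - (3)·0.229) / (12) = -0.814
Residual b − A·x = (-7.193, 0.078, 1.232, -0.001)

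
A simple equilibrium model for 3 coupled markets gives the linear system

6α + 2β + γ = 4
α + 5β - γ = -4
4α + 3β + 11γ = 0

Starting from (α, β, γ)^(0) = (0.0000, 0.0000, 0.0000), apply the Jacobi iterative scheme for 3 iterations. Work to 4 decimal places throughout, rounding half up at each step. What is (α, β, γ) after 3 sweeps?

Iteration 1:
  α = (4 - (2)·0.0000 - (1)·0.0000) / (6) = 0.6667
  β = (-4 - (1)·0.0000 - (-1)·0.0000) / (5) = -0.8000
  γ = (0 - (4)·0.0000 - (3)·0.0000) / (11) = 0.0000
Iteration 2:
  α = (4 - (2)·-0.8000 - (1)·0.0000) / (6) = 0.9333
  β = (-4 - (1)·0.6667 - (-1)·0.0000) / (5) = -0.9333
  γ = (0 - (4)·0.6667 - (3)·-0.8000) / (11) = -0.0243
Iteration 3:
  α = (4 - (2)·-0.9333 - (1)·-0.0243) / (6) = 0.9818
  β = (-4 - (1)·0.9333 - (-1)·-0.0243) / (5) = -0.9915
  γ = (0 - (4)·0.9333 - (3)·-0.9333) / (11) = -0.0848

(0.9818, -0.9915, -0.0848)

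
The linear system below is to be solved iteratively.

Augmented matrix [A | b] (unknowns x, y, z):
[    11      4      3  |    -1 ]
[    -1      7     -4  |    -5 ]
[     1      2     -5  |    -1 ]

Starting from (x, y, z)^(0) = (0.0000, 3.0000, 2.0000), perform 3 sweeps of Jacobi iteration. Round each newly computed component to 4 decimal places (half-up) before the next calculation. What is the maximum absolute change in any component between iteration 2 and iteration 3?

Iteration 1:
  x = (-1 - (4)·3.0000 - (3)·2.0000) / (11) = -1.7273
  y = (-5 - (-1)·0.0000 - (-4)·2.0000) / (7) = 0.4286
  z = (-1 - (1)·0.0000 - (2)·3.0000) / (-5) = 1.4000
Iteration 2:
  x = (-1 - (4)·0.4286 - (3)·1.4000) / (11) = -0.6286
  y = (-5 - (-1)·-1.7273 - (-4)·1.4000) / (7) = -0.1610
  z = (-1 - (1)·-1.7273 - (2)·0.4286) / (-5) = 0.0260
Iteration 3:
  x = (-1 - (4)·-0.1610 - (3)·0.0260) / (11) = -0.0395
  y = (-5 - (-1)·-0.6286 - (-4)·0.0260) / (7) = -0.7892
  z = (-1 - (1)·-0.6286 - (2)·-0.1610) / (-5) = 0.0099
Change: (0.5891, -0.6282, -0.0161) → max |·| = 0.6282

0.6282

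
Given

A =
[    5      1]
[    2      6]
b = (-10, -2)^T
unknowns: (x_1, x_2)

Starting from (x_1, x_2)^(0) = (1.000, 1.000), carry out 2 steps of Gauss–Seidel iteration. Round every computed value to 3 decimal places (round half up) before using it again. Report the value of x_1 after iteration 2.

-2.080

Iteration 1:
  x_1 = (-10 - (1)·1.000) / (5) = -2.200
  x_2 = (-2 - (2)·-2.200) / (6) = 0.400
Iteration 2:
  x_1 = (-10 - (1)·0.400) / (5) = -2.080
  x_2 = (-2 - (2)·-2.080) / (6) = 0.360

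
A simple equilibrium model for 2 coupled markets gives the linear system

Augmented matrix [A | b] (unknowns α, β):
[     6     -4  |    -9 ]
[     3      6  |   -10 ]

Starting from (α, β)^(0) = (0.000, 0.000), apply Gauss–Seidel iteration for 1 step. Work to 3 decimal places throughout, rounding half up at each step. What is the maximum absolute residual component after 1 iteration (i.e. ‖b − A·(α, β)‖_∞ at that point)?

3.668

Iteration 1:
  α = (-9 - (-4)·0.000) / (6) = -1.500
  β = (-10 - (3)·-1.500) / (6) = -0.917
Residual b − A·x = (-3.668, 0.002); ∞-norm = 3.668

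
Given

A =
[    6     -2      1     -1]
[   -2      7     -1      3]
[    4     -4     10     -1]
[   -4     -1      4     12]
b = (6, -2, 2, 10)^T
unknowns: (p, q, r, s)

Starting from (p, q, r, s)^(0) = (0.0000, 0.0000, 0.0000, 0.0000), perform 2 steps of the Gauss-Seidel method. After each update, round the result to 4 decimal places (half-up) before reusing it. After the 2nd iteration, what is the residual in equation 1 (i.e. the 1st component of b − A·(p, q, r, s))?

-0.7152

Iteration 1:
  p = (6 - (-2)·0.0000 - (1)·0.0000 - (-1)·0.0000) / (6) = 1.0000
  q = (-2 - (-2)·1.0000 - (-1)·0.0000 - (3)·0.0000) / (7) = 0.0000
  r = (2 - (4)·1.0000 - (-4)·0.0000 - (-1)·0.0000) / (10) = -0.2000
  s = (10 - (-4)·1.0000 - (-1)·0.0000 - (4)·-0.2000) / (12) = 1.2333
Iteration 2:
  p = (6 - (-2)·0.0000 - (1)·-0.2000 - (-1)·1.2333) / (6) = 1.2389
  q = (-2 - (-2)·1.2389 - (-1)·-0.2000 - (3)·1.2333) / (7) = -0.4889
  r = (2 - (4)·1.2389 - (-4)·-0.4889 - (-1)·1.2333) / (10) = -0.3678
  s = (10 - (-4)·1.2389 - (-1)·-0.4889 - (4)·-0.3678) / (12) = 1.3282
Residual b − A·x = (-0.7152, -0.4523, 0.0950, -0.0005)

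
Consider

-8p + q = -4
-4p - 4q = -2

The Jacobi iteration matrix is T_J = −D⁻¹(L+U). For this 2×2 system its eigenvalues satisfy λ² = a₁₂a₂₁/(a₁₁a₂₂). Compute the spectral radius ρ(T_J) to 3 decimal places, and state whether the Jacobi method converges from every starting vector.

a₁₂a₂₁/(a₁₁a₂₂) = (1)·(-4) / ((-8)·(-4)) = -0.125000
ρ = √|-0.125000| = √0.125000 = 0.354
ρ < 1, so Jacobi converges

0.354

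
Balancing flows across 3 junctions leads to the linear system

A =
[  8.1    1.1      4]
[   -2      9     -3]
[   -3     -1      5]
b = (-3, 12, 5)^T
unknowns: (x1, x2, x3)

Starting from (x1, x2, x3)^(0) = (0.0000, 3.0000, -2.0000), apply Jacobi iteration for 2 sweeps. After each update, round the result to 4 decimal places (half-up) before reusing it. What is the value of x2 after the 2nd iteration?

Iteration 1:
  x1 = (-3 - (1.1)·3.0000 - (4)·-2.0000) / (8.1) = 0.2099
  x2 = (12 - (-2)·0.0000 - (-3)·-2.0000) / (9) = 0.6667
  x3 = (5 - (-3)·0.0000 - (-1)·3.0000) / (5) = 1.6000
Iteration 2:
  x1 = (-3 - (1.1)·0.6667 - (4)·1.6000) / (8.1) = -1.2510
  x2 = (12 - (-2)·0.2099 - (-3)·1.6000) / (9) = 1.9133
  x3 = (5 - (-3)·0.2099 - (-1)·0.6667) / (5) = 1.2593

1.9133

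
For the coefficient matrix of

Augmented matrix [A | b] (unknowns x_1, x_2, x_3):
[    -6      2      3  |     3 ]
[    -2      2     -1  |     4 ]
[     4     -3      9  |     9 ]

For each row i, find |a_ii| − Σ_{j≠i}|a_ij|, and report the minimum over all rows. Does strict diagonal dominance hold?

row 1: |-6| − (2+3) = 1
row 2: |2| − (2+1) = -1
row 3: |9| − (4+3) = 2
minimum over rows = -1 → not strictly diagonally dominant

-1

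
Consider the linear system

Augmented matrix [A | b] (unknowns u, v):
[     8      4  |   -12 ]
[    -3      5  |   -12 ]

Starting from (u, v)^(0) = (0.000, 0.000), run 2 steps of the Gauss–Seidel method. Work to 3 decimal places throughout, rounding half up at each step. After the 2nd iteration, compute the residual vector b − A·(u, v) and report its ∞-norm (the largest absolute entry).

Iteration 1:
  u = (-12 - (4)·0.000) / (8) = -1.500
  v = (-12 - (-3)·-1.500) / (5) = -3.300
Iteration 2:
  u = (-12 - (4)·-3.300) / (8) = 0.150
  v = (-12 - (-3)·0.150) / (5) = -2.310
Residual b − A·x = (-3.960, 0.000); ∞-norm = 3.960

3.960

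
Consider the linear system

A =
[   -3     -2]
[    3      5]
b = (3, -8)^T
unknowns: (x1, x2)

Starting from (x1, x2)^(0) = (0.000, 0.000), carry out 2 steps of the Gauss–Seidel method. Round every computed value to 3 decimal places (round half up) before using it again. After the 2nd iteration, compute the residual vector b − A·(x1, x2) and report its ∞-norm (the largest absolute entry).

0.799

Iteration 1:
  x1 = (3 - (-2)·0.000) / (-3) = -1.000
  x2 = (-8 - (3)·-1.000) / (5) = -1.000
Iteration 2:
  x1 = (3 - (-2)·-1.000) / (-3) = -0.333
  x2 = (-8 - (3)·-0.333) / (5) = -1.400
Residual b − A·x = (-0.799, -0.001); ∞-norm = 0.799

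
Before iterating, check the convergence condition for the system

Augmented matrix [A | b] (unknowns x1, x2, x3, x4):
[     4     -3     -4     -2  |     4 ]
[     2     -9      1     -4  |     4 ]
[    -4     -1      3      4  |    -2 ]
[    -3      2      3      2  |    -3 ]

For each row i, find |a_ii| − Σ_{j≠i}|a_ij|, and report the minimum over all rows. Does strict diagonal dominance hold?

row 1: |4| − (3+4+2) = -5
row 2: |-9| − (2+1+4) = 2
row 3: |3| − (4+1+4) = -6
row 4: |2| − (3+2+3) = -6
minimum over rows = -6 → not strictly diagonally dominant

-6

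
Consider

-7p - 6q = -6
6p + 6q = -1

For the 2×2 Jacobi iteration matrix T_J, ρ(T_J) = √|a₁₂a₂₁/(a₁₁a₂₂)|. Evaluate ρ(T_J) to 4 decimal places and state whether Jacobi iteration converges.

0.9258

a₁₂a₂₁/(a₁₁a₂₂) = (-6)·(6) / ((-7)·(6)) = 0.857143
ρ = √|0.857143| = √0.857143 = 0.9258
ρ < 1, so Jacobi converges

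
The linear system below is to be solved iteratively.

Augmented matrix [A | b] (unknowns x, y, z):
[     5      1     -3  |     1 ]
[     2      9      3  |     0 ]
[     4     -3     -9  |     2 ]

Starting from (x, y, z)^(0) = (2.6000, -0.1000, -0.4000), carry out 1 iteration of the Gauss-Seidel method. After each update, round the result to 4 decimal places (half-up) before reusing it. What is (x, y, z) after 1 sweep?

Iteration 1:
  x = (1 - (1)·-0.1000 - (-3)·-0.4000) / (5) = -0.0200
  y = (0 - (2)·-0.0200 - (3)·-0.4000) / (9) = 0.1378
  z = (2 - (4)·-0.0200 - (-3)·0.1378) / (-9) = -0.2770

(-0.0200, 0.1378, -0.2770)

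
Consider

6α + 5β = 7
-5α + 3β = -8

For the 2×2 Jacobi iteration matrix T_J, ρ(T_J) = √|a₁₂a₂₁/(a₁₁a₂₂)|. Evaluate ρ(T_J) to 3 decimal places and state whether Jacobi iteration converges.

a₁₂a₂₁/(a₁₁a₂₂) = (5)·(-5) / ((6)·(3)) = -1.388889
ρ = √|-1.388889| = √1.388889 = 1.179
ρ > 1, so Jacobi diverges

1.179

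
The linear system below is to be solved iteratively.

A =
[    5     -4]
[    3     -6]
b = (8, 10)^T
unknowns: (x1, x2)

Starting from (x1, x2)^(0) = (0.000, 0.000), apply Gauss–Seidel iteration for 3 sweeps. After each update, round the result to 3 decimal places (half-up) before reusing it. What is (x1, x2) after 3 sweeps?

Iteration 1:
  x1 = (8 - (-4)·0.000) / (5) = 1.600
  x2 = (10 - (3)·1.600) / (-6) = -0.867
Iteration 2:
  x1 = (8 - (-4)·-0.867) / (5) = 0.906
  x2 = (10 - (3)·0.906) / (-6) = -1.214
Iteration 3:
  x1 = (8 - (-4)·-1.214) / (5) = 0.629
  x2 = (10 - (3)·0.629) / (-6) = -1.352

(0.629, -1.352)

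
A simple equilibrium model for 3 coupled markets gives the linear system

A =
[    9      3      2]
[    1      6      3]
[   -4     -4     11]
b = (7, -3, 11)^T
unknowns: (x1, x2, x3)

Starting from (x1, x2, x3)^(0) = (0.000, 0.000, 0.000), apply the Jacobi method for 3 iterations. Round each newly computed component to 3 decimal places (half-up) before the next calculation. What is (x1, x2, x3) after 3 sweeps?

(0.910, -1.171, 0.852)

Iteration 1:
  x1 = (7 - (3)·0.000 - (2)·0.000) / (9) = 0.778
  x2 = (-3 - (1)·0.000 - (3)·0.000) / (6) = -0.500
  x3 = (11 - (-4)·0.000 - (-4)·0.000) / (11) = 1.000
Iteration 2:
  x1 = (7 - (3)·-0.500 - (2)·1.000) / (9) = 0.722
  x2 = (-3 - (1)·0.778 - (3)·1.000) / (6) = -1.130
  x3 = (11 - (-4)·0.778 - (-4)·-0.500) / (11) = 1.101
Iteration 3:
  x1 = (7 - (3)·-1.130 - (2)·1.101) / (9) = 0.910
  x2 = (-3 - (1)·0.722 - (3)·1.101) / (6) = -1.171
  x3 = (11 - (-4)·0.722 - (-4)·-1.130) / (11) = 0.852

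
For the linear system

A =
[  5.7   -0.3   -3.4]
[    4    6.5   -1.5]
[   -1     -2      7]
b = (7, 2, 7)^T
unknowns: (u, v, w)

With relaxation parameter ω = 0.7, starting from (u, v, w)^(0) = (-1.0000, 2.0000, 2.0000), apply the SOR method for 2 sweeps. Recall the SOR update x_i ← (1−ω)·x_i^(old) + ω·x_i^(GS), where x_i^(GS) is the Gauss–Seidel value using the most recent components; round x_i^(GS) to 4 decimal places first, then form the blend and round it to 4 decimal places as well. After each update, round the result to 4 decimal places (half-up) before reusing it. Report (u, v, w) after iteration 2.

(1.9652, -0.2293, 1.3150)

Iteration 1:
  u: GS value = (7 - (-0.3)·2.0000 - (-3.4)·2.0000) / (5.7) = 2.5263;  u ← (1−ω)·-1.0000 + ω·2.5263 = 1.4684
  v: GS value = (2 - (4)·1.4684 - (-1.5)·2.0000) / (6.5) = -0.1344;  v ← (1−ω)·2.0000 + ω·-0.1344 = 0.5059
  w: GS value = (7 - (-1)·1.4684 - (-2)·0.5059) / (7) = 1.3543;  w ← (1−ω)·2.0000 + ω·1.3543 = 1.5480
Iteration 2:
  u: GS value = (7 - (-0.3)·0.5059 - (-3.4)·1.5480) / (5.7) = 2.1781;  u ← (1−ω)·1.4684 + ω·2.1781 = 1.9652
  v: GS value = (2 - (4)·1.9652 - (-1.5)·1.5480) / (6.5) = -0.5444;  v ← (1−ω)·0.5059 + ω·-0.5444 = -0.2293
  w: GS value = (7 - (-1)·1.9652 - (-2)·-0.2293) / (7) = 1.2152;  w ← (1−ω)·1.5480 + ω·1.2152 = 1.3150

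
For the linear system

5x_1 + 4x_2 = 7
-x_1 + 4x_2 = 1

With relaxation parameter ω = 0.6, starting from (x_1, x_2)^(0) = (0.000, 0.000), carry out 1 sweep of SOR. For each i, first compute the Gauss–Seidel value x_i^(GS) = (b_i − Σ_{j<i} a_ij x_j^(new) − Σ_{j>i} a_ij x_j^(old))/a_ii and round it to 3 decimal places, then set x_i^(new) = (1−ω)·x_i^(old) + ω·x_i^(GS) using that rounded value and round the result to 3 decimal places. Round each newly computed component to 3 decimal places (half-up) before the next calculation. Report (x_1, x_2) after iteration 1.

Iteration 1:
  x_1: GS value = (7 - (4)·0.000) / (5) = 1.400;  x_1 ← (1−ω)·0.000 + ω·1.400 = 0.840
  x_2: GS value = (1 - (-1)·0.840) / (4) = 0.460;  x_2 ← (1−ω)·0.000 + ω·0.460 = 0.276

(0.840, 0.276)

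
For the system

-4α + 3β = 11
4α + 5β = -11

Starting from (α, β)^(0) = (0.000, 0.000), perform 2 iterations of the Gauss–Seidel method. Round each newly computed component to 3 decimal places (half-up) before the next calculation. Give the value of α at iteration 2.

Iteration 1:
  α = (11 - (3)·0.000) / (-4) = -2.750
  β = (-11 - (4)·-2.750) / (5) = 0.000
Iteration 2:
  α = (11 - (3)·0.000) / (-4) = -2.750
  β = (-11 - (4)·-2.750) / (5) = 0.000

-2.750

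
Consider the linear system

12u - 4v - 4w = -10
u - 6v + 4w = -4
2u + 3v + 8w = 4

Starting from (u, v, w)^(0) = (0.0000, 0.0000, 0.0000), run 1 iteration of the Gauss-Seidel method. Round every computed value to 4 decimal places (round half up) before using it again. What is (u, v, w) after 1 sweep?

Iteration 1:
  u = (-10 - (-4)·0.0000 - (-4)·0.0000) / (12) = -0.8333
  v = (-4 - (1)·-0.8333 - (4)·0.0000) / (-6) = 0.5278
  w = (4 - (2)·-0.8333 - (3)·0.5278) / (8) = 0.5104

(-0.8333, 0.5278, 0.5104)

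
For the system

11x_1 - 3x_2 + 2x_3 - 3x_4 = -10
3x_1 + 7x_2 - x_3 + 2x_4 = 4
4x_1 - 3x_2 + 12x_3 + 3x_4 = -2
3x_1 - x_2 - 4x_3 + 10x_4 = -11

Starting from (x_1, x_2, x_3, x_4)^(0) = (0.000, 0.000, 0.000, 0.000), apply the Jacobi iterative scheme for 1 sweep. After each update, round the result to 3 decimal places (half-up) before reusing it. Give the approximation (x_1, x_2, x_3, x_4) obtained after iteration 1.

Iteration 1:
  x_1 = (-10 - (-3)·0.000 - (2)·0.000 - (-3)·0.000) / (11) = -0.909
  x_2 = (4 - (3)·0.000 - (-1)·0.000 - (2)·0.000) / (7) = 0.571
  x_3 = (-2 - (4)·0.000 - (-3)·0.000 - (3)·0.000) / (12) = -0.167
  x_4 = (-11 - (3)·0.000 - (-1)·0.000 - (-4)·0.000) / (10) = -1.100

(-0.909, 0.571, -0.167, -1.100)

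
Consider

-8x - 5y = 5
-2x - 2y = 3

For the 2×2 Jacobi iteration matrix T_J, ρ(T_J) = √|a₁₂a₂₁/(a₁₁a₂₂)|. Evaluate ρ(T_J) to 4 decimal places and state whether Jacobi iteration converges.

a₁₂a₂₁/(a₁₁a₂₂) = (-5)·(-2) / ((-8)·(-2)) = 0.625000
ρ = √|0.625000| = √0.625000 = 0.7906
ρ < 1, so Jacobi converges

0.7906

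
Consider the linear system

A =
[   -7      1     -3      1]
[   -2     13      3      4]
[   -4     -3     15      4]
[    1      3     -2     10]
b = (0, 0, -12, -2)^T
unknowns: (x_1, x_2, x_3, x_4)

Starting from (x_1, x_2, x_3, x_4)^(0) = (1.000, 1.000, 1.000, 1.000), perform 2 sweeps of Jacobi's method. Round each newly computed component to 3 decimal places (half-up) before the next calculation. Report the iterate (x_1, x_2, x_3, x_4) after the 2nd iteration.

(0.145, 0.240, -0.808, -0.190)

Iteration 1:
  x_1 = (0 - (1)·1.000 - (-3)·1.000 - (1)·1.000) / (-7) = -0.143
  x_2 = (0 - (-2)·1.000 - (3)·1.000 - (4)·1.000) / (13) = -0.385
  x_3 = (-12 - (-4)·1.000 - (-3)·1.000 - (4)·1.000) / (15) = -0.600
  x_4 = (-2 - (1)·1.000 - (3)·1.000 - (-2)·1.000) / (10) = -0.400
Iteration 2:
  x_1 = (0 - (1)·-0.385 - (-3)·-0.600 - (1)·-0.400) / (-7) = 0.145
  x_2 = (0 - (-2)·-0.143 - (3)·-0.600 - (4)·-0.400) / (13) = 0.240
  x_3 = (-12 - (-4)·-0.143 - (-3)·-0.385 - (4)·-0.400) / (15) = -0.808
  x_4 = (-2 - (1)·-0.143 - (3)·-0.385 - (-2)·-0.600) / (10) = -0.190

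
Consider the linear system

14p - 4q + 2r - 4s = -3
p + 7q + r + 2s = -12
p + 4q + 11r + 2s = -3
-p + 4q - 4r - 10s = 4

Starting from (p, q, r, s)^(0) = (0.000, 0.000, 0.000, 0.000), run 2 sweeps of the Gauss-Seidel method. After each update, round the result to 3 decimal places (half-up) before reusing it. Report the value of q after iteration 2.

Iteration 1:
  p = (-3 - (-4)·0.000 - (2)·0.000 - (-4)·0.000) / (14) = -0.214
  q = (-12 - (1)·-0.214 - (1)·0.000 - (2)·0.000) / (7) = -1.684
  r = (-3 - (1)·-0.214 - (4)·-1.684 - (2)·0.000) / (11) = 0.359
  s = (4 - (-1)·-0.214 - (4)·-1.684 - (-4)·0.359) / (-10) = -1.196
Iteration 2:
  p = (-3 - (-4)·-1.684 - (2)·0.359 - (-4)·-1.196) / (14) = -1.088
  q = (-12 - (1)·-1.088 - (1)·0.359 - (2)·-1.196) / (7) = -1.268
  r = (-3 - (1)·-1.088 - (4)·-1.268 - (2)·-1.196) / (11) = 0.505
  s = (4 - (-1)·-1.088 - (4)·-1.268 - (-4)·0.505) / (-10) = -1.000

-1.268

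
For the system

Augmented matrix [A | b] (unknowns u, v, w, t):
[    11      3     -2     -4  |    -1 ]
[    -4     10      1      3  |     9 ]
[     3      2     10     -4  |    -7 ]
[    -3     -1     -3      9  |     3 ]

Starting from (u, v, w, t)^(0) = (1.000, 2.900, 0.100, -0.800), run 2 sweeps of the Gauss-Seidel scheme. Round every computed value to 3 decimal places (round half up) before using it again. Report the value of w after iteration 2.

Iteration 1:
  u = (-1 - (3)·2.900 - (-2)·0.100 - (-4)·-0.800) / (11) = -1.155
  v = (9 - (-4)·-1.155 - (1)·0.100 - (3)·-0.800) / (10) = 0.668
  w = (-7 - (3)·-1.155 - (2)·0.668 - (-4)·-0.800) / (10) = -0.807
  t = (3 - (-3)·-1.155 - (-1)·0.668 - (-3)·-0.807) / (9) = -0.246
Iteration 2:
  u = (-1 - (3)·0.668 - (-2)·-0.807 - (-4)·-0.246) / (11) = -0.509
  v = (9 - (-4)·-0.509 - (1)·-0.807 - (3)·-0.246) / (10) = 0.851
  w = (-7 - (3)·-0.509 - (2)·0.851 - (-4)·-0.246) / (10) = -0.816
  t = (3 - (-3)·-0.509 - (-1)·0.851 - (-3)·-0.816) / (9) = -0.014

-0.816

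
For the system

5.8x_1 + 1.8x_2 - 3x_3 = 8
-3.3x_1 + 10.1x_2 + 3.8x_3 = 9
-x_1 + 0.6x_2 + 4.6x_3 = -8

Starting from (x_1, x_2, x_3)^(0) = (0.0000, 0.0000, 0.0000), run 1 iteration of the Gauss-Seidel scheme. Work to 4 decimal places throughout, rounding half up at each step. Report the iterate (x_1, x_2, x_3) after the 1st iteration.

(1.3793, 1.3418, -1.6143)

Iteration 1:
  x_1 = (8 - (1.8)·0.0000 - (-3)·0.0000) / (5.8) = 1.3793
  x_2 = (9 - (-3.3)·1.3793 - (3.8)·0.0000) / (10.1) = 1.3418
  x_3 = (-8 - (-1)·1.3793 - (0.6)·1.3418) / (4.6) = -1.6143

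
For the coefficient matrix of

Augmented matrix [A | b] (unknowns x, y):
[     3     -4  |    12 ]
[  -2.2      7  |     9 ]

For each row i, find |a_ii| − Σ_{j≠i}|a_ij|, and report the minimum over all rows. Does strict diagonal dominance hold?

row 1: |3| − (4) = -1
row 2: |7| − (2.2) = 4.8
minimum over rows = -1 → not strictly diagonally dominant

-1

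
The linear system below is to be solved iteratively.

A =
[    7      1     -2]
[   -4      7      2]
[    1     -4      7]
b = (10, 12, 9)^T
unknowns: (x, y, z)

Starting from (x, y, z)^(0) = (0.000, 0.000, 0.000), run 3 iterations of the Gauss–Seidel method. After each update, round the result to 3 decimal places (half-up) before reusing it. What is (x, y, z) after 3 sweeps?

(1.764, 2.099, 2.233)

Iteration 1:
  x = (10 - (1)·0.000 - (-2)·0.000) / (7) = 1.429
  y = (12 - (-4)·1.429 - (2)·0.000) / (7) = 2.531
  z = (9 - (1)·1.429 - (-4)·2.531) / (7) = 2.528
Iteration 2:
  x = (10 - (1)·2.531 - (-2)·2.528) / (7) = 1.789
  y = (12 - (-4)·1.789 - (2)·2.528) / (7) = 2.014
  z = (9 - (1)·1.789 - (-4)·2.014) / (7) = 2.181
Iteration 3:
  x = (10 - (1)·2.014 - (-2)·2.181) / (7) = 1.764
  y = (12 - (-4)·1.764 - (2)·2.181) / (7) = 2.099
  z = (9 - (1)·1.764 - (-4)·2.099) / (7) = 2.233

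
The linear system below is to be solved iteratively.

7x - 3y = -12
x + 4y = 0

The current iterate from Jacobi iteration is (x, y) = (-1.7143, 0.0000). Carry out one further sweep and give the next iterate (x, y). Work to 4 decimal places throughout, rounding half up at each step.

(-1.7143, 0.4286)

One sweep:
  x = (-12 - (-3)·0.0000) / (7) = -1.7143
  y = (0 - (1)·-1.7143) / (4) = 0.4286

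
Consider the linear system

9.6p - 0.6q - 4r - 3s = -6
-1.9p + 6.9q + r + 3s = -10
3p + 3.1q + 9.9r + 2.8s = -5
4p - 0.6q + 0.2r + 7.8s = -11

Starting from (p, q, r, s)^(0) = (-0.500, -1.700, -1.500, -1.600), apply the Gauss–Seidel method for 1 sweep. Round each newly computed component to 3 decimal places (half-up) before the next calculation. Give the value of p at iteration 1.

Iteration 1:
  p = (-6 - (-0.6)·-1.700 - (-4)·-1.500 - (-3)·-1.600) / (9.6) = -1.856
  q = (-10 - (-1.9)·-1.856 - (1)·-1.500 - (3)·-1.600) / (6.9) = -1.047
  r = (-5 - (3)·-1.856 - (3.1)·-1.047 - (2.8)·-1.600) / (9.9) = 0.838
  s = (-11 - (4)·-1.856 - (-0.6)·-1.047 - (0.2)·0.838) / (7.8) = -0.560

-1.856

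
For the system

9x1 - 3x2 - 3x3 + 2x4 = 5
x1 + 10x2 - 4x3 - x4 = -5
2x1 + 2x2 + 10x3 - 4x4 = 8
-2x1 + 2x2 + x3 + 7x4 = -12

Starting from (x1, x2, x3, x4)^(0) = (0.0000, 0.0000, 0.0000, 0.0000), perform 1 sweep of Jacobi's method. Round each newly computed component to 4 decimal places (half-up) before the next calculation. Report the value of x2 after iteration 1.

Iteration 1:
  x1 = (5 - (-3)·0.0000 - (-3)·0.0000 - (2)·0.0000) / (9) = 0.5556
  x2 = (-5 - (1)·0.0000 - (-4)·0.0000 - (-1)·0.0000) / (10) = -0.5000
  x3 = (8 - (2)·0.0000 - (2)·0.0000 - (-4)·0.0000) / (10) = 0.8000
  x4 = (-12 - (-2)·0.0000 - (2)·0.0000 - (1)·0.0000) / (7) = -1.7143

-0.5000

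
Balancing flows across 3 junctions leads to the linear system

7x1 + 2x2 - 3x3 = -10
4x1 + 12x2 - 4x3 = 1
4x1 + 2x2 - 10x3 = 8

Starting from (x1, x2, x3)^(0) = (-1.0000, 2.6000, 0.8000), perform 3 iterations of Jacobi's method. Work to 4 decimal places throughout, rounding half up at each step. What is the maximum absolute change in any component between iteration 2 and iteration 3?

Iteration 1:
  x1 = (-10 - (2)·2.6000 - (-3)·0.8000) / (7) = -1.8286
  x2 = (1 - (4)·-1.0000 - (-4)·0.8000) / (12) = 0.6833
  x3 = (8 - (4)·-1.0000 - (2)·2.6000) / (-10) = -0.6800
Iteration 2:
  x1 = (-10 - (2)·0.6833 - (-3)·-0.6800) / (7) = -1.9152
  x2 = (1 - (4)·-1.8286 - (-4)·-0.6800) / (12) = 0.4662
  x3 = (8 - (4)·-1.8286 - (2)·0.6833) / (-10) = -1.3948
Iteration 3:
  x1 = (-10 - (2)·0.4662 - (-3)·-1.3948) / (7) = -2.1595
  x2 = (1 - (4)·-1.9152 - (-4)·-1.3948) / (12) = 0.2568
  x3 = (8 - (4)·-1.9152 - (2)·0.4662) / (-10) = -1.4728
Change: (-0.2443, -0.2094, -0.0780) → max |·| = 0.2443

0.2443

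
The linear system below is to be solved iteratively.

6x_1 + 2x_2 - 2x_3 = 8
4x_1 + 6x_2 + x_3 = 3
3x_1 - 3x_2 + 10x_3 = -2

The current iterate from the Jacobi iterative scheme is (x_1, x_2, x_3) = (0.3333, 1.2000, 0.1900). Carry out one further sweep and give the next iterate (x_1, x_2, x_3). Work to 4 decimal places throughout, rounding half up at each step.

One sweep:
  x_1 = (8 - (2)·1.2000 - (-2)·0.1900) / (6) = 0.9967
  x_2 = (3 - (4)·0.3333 - (1)·0.1900) / (6) = 0.2461
  x_3 = (-2 - (3)·0.3333 - (-3)·1.2000) / (10) = 0.0600

(0.9967, 0.2461, 0.0600)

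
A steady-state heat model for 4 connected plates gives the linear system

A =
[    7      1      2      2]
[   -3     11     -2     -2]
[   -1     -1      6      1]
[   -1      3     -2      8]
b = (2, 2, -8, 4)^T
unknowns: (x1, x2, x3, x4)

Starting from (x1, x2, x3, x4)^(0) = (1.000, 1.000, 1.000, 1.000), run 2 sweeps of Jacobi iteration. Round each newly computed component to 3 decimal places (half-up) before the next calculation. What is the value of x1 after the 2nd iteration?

Iteration 1:
  x1 = (2 - (1)·1.000 - (2)·1.000 - (2)·1.000) / (7) = -0.429
  x2 = (2 - (-3)·1.000 - (-2)·1.000 - (-2)·1.000) / (11) = 0.818
  x3 = (-8 - (-1)·1.000 - (-1)·1.000 - (1)·1.000) / (6) = -1.167
  x4 = (4 - (-1)·1.000 - (3)·1.000 - (-2)·1.000) / (8) = 0.500
Iteration 2:
  x1 = (2 - (1)·0.818 - (2)·-1.167 - (2)·0.500) / (7) = 0.359
  x2 = (2 - (-3)·-0.429 - (-2)·-1.167 - (-2)·0.500) / (11) = -0.056
  x3 = (-8 - (-1)·-0.429 - (-1)·0.818 - (1)·0.500) / (6) = -1.352
  x4 = (4 - (-1)·-0.429 - (3)·0.818 - (-2)·-1.167) / (8) = -0.152

0.359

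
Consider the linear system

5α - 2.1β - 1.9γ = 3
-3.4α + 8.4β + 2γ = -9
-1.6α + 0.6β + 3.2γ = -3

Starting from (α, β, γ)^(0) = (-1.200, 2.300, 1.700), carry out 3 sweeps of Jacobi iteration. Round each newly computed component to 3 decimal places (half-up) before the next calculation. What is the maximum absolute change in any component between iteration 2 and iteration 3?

2.014

Iteration 1:
  α = (3 - (-2.1)·2.300 - (-1.9)·1.700) / (5) = 2.212
  β = (-9 - (-3.4)·-1.200 - (2)·1.700) / (8.4) = -1.962
  γ = (-3 - (-1.6)·-1.200 - (0.6)·2.300) / (3.2) = -1.969
Iteration 2:
  α = (3 - (-2.1)·-1.962 - (-1.9)·-1.969) / (5) = -0.972
  β = (-9 - (-3.4)·2.212 - (2)·-1.969) / (8.4) = 0.293
  γ = (-3 - (-1.6)·2.212 - (0.6)·-1.962) / (3.2) = 0.536
Iteration 3:
  α = (3 - (-2.1)·0.293 - (-1.9)·0.536) / (5) = 0.927
  β = (-9 - (-3.4)·-0.972 - (2)·0.536) / (8.4) = -1.592
  γ = (-3 - (-1.6)·-0.972 - (0.6)·0.293) / (3.2) = -1.478
Change: (1.899, -1.885, -2.014) → max |·| = 2.014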